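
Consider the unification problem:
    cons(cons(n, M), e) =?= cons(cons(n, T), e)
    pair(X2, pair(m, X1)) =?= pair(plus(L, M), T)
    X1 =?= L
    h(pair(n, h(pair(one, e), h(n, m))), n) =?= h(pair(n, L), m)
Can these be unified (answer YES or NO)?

NO

Decompose cons/2: cons(n, M) =?= cons(n, T),  e =?= e.
Decompose cons/2: n =?= n,  M =?= T.
Delete trivial equation n =?= n.
Bind M := T; substituting into the one remaining equation that mentions M gives: pair(X2, pair(m, X1)) =?= pair(plus(L, T), T).
Delete trivial equation e =?= e.
Decompose pair/2: X2 =?= plus(L, T),  pair(m, X1) =?= T.
Bind X2 := plus(L, T); no other remaining equation mentions X2.
Bind T := pair(m, X1); no other remaining equation mentions T. Substituting into the earlier bindings gives M := pair(m, X1), X2 := plus(L, pair(m, X1)).
Bind X1 := L; no other remaining equation mentions X1. Substituting into the earlier bindings gives M := pair(m, L), X2 := plus(L, pair(m, L)), T := pair(m, L).
Decompose h/2: pair(n, h(pair(one, e), h(n, m))) =?= pair(n, L),  n =?= m.
Decompose pair/2: n =?= n,  h(pair(one, e), h(n, m)) =?= L.
Delete trivial equation n =?= n.
Bind L := h(pair(one, e), h(n, m)); no other remaining equation mentions L. Substituting into the earlier bindings gives M := pair(m, h(pair(one, e), h(n, m))), X2 := plus(h(pair(one, e), h(n, m)), pair(m, h(pair(one, e), h(n, m)))), T := pair(m, h(pair(one, e), h(n, m))), X1 := h(pair(one, e), h(n, m)).
Clash: constants n and m differ; no unifier exists.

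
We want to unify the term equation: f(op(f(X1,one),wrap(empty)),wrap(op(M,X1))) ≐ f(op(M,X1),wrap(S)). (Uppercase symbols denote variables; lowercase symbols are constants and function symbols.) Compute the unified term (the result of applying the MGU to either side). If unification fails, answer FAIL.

Decompose f/2: op(f(X1,one),wrap(empty)) ≐ op(M,X1),  wrap(op(M,X1)) ≐ wrap(S).
Decompose op/2: f(X1,one) ≐ M,  wrap(empty) ≐ X1.
Bind M := f(X1,one); substituting into the one remaining equation that mentions M gives: wrap(op(f(X1,one),X1)) ≐ wrap(S).
Bind X1 := wrap(empty); substituting into the remaining equation gives: wrap(op(f(wrap(empty),one),wrap(empty))) ≐ wrap(S). Substituting into the earlier binding gives M := f(wrap(empty),one).
Decompose wrap/1: op(f(wrap(empty),one),wrap(empty)) ≐ S.
Bind S := op(f(wrap(empty),one),wrap(empty)).
Applying the MGU to either side gives f(op(f(wrap(empty),one),wrap(empty)),wrap(op(f(wrap(empty),one),wrap(empty)))).

f(op(f(wrap(empty),one),wrap(empty)),wrap(op(f(wrap(empty),one),wrap(empty))))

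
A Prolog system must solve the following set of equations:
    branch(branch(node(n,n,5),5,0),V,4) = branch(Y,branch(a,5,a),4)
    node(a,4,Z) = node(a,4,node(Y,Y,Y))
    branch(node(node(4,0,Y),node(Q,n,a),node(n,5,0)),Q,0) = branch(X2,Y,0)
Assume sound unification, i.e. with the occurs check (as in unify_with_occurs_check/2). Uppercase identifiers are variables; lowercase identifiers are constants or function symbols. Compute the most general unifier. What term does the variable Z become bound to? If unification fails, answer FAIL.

Decompose branch/3: branch(node(n,n,5),5,0) = Y,  V = branch(a,5,a),  4 = 4.
Bind Y := branch(node(n,n,5),5,0); substituting into the 2 remaining equations that mention Y gives: node(a,4,Z) = node(a,4,node(branch(node(n,n,5),5,0),branch(node(n,n,5),5,0),branch(node(n,n,5),5,0))),  branch(node(node(4,0,branch(node(n,n,5),5,0)),node(Q,n,a),node(n,5,0)),Q,0) = branch(X2,branch(node(n,n,5),5,0),0).
Bind V := branch(a,5,a); no other remaining equation mentions V.
Delete trivial equation 4 = 4.
Decompose node/3: a = a,  4 = 4,  Z = node(branch(node(n,n,5),5,0),branch(node(n,n,5),5,0),branch(node(n,n,5),5,0)).
Delete trivial equation a = a.
Delete trivial equation 4 = 4.
Bind Z := node(branch(node(n,n,5),5,0),branch(node(n,n,5),5,0),branch(node(n,n,5),5,0)); no other remaining equation mentions Z.
Decompose branch/3: node(node(4,0,branch(node(n,n,5),5,0)),node(Q,n,a),node(n,5,0)) = X2,  Q = branch(node(n,n,5),5,0),  0 = 0.
Bind X2 := node(node(4,0,branch(node(n,n,5),5,0)),node(Q,n,a),node(n,5,0)); no other remaining equation mentions X2.
Bind Q := branch(node(n,n,5),5,0); no other remaining equation mentions Q. Substituting into the earlier binding gives X2 := node(node(4,0,branch(node(n,n,5),5,0)),node(branch(node(n,n,5),5,0),n,a),node(n,5,0)).
Delete trivial equation 0 = 0.
MGU = { Y = branch(node(n,n,5),5,0), V = branch(a,5,a), Z = node(branch(node(n,n,5),5,0),branch(node(n,n,5),5,0),branch(node(n,n,5),5,0)), X2 = node(node(4,0,branch(node(n,n,5),5,0)),node(branch(node(n,n,5),5,0),n,a),node(n,5,0)), Q = branch(node(n,n,5),5,0) }, so Z = node(branch(node(n,n,5),5,0),branch(node(n,n,5),5,0),branch(node(n,n,5),5,0)).

node(branch(node(n,n,5),5,0),branch(node(n,n,5),5,0),branch(node(n,n,5),5,0))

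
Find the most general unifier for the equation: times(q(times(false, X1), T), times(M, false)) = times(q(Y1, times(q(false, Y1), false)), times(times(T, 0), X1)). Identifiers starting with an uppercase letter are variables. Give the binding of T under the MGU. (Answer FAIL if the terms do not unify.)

Decompose times/2: q(times(false, X1), T) = q(Y1, times(q(false, Y1), false)),  times(M, false) = times(times(T, 0), X1).
Decompose q/2: times(false, X1) = Y1,  T = times(q(false, Y1), false).
Bind Y1 := times(false, X1); substituting into the one remaining equation that mentions Y1 gives: T = times(q(false, times(false, X1)), false).
Bind T := times(q(false, times(false, X1)), false); substituting into the remaining equation gives: times(M, false) = times(times(times(q(false, times(false, X1)), false), 0), X1).
Decompose times/2: M = times(times(q(false, times(false, X1)), false), 0),  false = X1.
Bind M := times(times(q(false, times(false, X1)), false), 0); no other remaining equation mentions M.
Bind X1 := false. Substituting into the earlier bindings gives Y1 := times(false, false), T := times(q(false, times(false, false)), false), M := times(times(q(false, times(false, false)), false), 0).
MGU = { Y1 := times(false, false), T := times(q(false, times(false, false)), false), M := times(times(q(false, times(false, false)), false), 0), X1 := false }, so T := times(q(false, times(false, false)), false).

times(q(false, times(false, false)), false)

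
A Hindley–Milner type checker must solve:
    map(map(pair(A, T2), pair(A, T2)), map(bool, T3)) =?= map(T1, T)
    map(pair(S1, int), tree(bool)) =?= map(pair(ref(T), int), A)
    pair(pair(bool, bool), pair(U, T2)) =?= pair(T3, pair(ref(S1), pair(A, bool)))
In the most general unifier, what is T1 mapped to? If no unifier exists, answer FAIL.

map(pair(tree(bool), pair(tree(bool), bool)), pair(tree(bool), pair(tree(bool), bool)))

Decompose map/2: map(pair(A, T2), pair(A, T2)) =?= T1,  map(bool, T3) =?= T.
Bind T1 := map(pair(A, T2), pair(A, T2)); no other remaining equation mentions T1.
Bind T := map(bool, T3); substituting into the one remaining equation that mentions T gives: map(pair(S1, int), tree(bool)) =?= map(pair(ref(map(bool, T3)), int), A).
Decompose map/2: pair(S1, int) =?= pair(ref(map(bool, T3)), int),  tree(bool) =?= A.
Decompose pair/2: S1 =?= ref(map(bool, T3)),  int =?= int.
Bind S1 := ref(map(bool, T3)); substituting into the one remaining equation that mentions S1 gives: pair(pair(bool, bool), pair(U, T2)) =?= pair(T3, pair(ref(ref(map(bool, T3))), pair(A, bool))).
Delete trivial equation int =?= int.
Bind A := tree(bool); substituting into the remaining equation gives: pair(pair(bool, bool), pair(U, T2)) =?= pair(T3, pair(ref(ref(map(bool, T3))), pair(tree(bool), bool))). Substituting into the earlier binding gives T1 := map(pair(tree(bool), T2), pair(tree(bool), T2)).
Decompose pair/2: pair(bool, bool) =?= T3,  pair(U, T2) =?= pair(ref(ref(map(bool, T3))), pair(tree(bool), bool)).
Bind T3 := pair(bool, bool); substituting into the remaining equation gives: pair(U, T2) =?= pair(ref(ref(map(bool, pair(bool, bool)))), pair(tree(bool), bool)). Substituting into the earlier bindings gives T := map(bool, pair(bool, bool)), S1 := ref(map(bool, pair(bool, bool))).
Decompose pair/2: U =?= ref(ref(map(bool, pair(bool, bool)))),  T2 =?= pair(tree(bool), bool).
Bind U := ref(ref(map(bool, pair(bool, bool)))); no other remaining equation mentions U.
Bind T2 := pair(tree(bool), bool). Substituting into the earlier binding gives T1 := map(pair(tree(bool), pair(tree(bool), bool)), pair(tree(bool), pair(tree(bool), bool))).
MGU = { T1 ↦ map(pair(tree(bool), pair(tree(bool), bool)), pair(tree(bool), pair(tree(bool), bool))), T ↦ map(bool, pair(bool, bool)), S1 ↦ ref(map(bool, pair(bool, bool))), A ↦ tree(bool), T3 ↦ pair(bool, bool), U ↦ ref(ref(map(bool, pair(bool, bool)))), T2 ↦ pair(tree(bool), bool) }, so T1 ↦ map(pair(tree(bool), pair(tree(bool), bool)), pair(tree(bool), pair(tree(bool), bool))).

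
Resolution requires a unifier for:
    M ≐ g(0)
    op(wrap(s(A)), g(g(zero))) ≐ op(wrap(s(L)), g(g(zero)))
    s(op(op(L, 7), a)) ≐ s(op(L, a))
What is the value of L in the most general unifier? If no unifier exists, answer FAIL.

Bind M := g(0); no other remaining equation mentions M.
Decompose op/2: wrap(s(A)) ≐ wrap(s(L)),  g(g(zero)) ≐ g(g(zero)).
Decompose wrap/1: s(A) ≐ s(L).
Decompose s/1: A ≐ L.
Bind A := L; no other remaining equation mentions A.
Delete trivial equation g(g(zero)) ≐ g(g(zero)).
Decompose s/1: op(op(L, 7), a) ≐ op(L, a).
Decompose op/2: op(L, 7) ≐ L,  a ≐ a.
Occurs check fails: L occurs in op(L, 7); the equation L ≐ op(L, 7) has no finite solution.

FAIL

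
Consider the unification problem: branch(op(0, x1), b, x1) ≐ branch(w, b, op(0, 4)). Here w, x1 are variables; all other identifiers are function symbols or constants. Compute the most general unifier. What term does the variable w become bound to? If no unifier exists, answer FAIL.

Decompose branch/3: op(0, x1) ≐ w,  b ≐ b,  x1 ≐ op(0, 4).
Bind w := op(0, x1); no other remaining equation mentions w.
Delete trivial equation b ≐ b.
Bind x1 := op(0, 4). Substituting into the earlier binding gives w := op(0, op(0, 4)).
MGU = { w ↦ op(0, op(0, 4)), x1 ↦ op(0, 4) }, so w ↦ op(0, op(0, 4)).

op(0, op(0, 4))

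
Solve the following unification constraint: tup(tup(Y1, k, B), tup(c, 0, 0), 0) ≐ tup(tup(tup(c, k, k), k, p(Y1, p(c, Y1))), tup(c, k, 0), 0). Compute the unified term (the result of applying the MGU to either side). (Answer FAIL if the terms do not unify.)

FAIL

Decompose tup/3: tup(Y1, k, B) ≐ tup(tup(c, k, k), k, p(Y1, p(c, Y1))),  tup(c, 0, 0) ≐ tup(c, k, 0),  0 ≐ 0.
Decompose tup/3: Y1 ≐ tup(c, k, k),  k ≐ k,  B ≐ p(Y1, p(c, Y1)).
Bind Y1 := tup(c, k, k); substituting into the one remaining equation that mentions Y1 gives: B ≐ p(tup(c, k, k), p(c, tup(c, k, k))).
Delete trivial equation k ≐ k.
Bind B := p(tup(c, k, k), p(c, tup(c, k, k))); no other remaining equation mentions B.
Decompose tup/3: c ≐ c,  0 ≐ k,  0 ≐ 0.
Delete trivial equation c ≐ c.
Clash: constants 0 and k differ; no unifier exists.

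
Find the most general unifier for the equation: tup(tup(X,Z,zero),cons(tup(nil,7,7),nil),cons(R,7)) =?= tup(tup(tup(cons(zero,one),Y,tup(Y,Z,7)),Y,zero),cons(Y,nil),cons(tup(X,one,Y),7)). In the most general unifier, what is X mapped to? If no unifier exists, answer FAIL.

tup(cons(zero,one),tup(nil,7,7),tup(tup(nil,7,7),tup(nil,7,7),7))

Decompose tup/3: tup(X,Z,zero) =?= tup(tup(cons(zero,one),Y,tup(Y,Z,7)),Y,zero),  cons(tup(nil,7,7),nil) =?= cons(Y,nil),  cons(R,7) =?= cons(tup(X,one,Y),7).
Decompose tup/3: X =?= tup(cons(zero,one),Y,tup(Y,Z,7)),  Z =?= Y,  zero =?= zero.
Bind X := tup(cons(zero,one),Y,tup(Y,Z,7)); substituting into the one remaining equation that mentions X gives: cons(R,7) =?= cons(tup(tup(cons(zero,one),Y,tup(Y,Z,7)),one,Y),7).
Bind Z := Y; substituting into the one remaining equation that mentions Z gives: cons(R,7) =?= cons(tup(tup(cons(zero,one),Y,tup(Y,Y,7)),one,Y),7). Substituting into the earlier binding gives X := tup(cons(zero,one),Y,tup(Y,Y,7)).
Delete trivial equation zero =?= zero.
Decompose cons/2: tup(nil,7,7) =?= Y,  nil =?= nil.
Bind Y := tup(nil,7,7); substituting into the one remaining equation that mentions Y gives: cons(R,7) =?= cons(tup(tup(cons(zero,one),tup(nil,7,7),tup(tup(nil,7,7),tup(nil,7,7),7)),one,tup(nil,7,7)),7). Substituting into the earlier bindings gives X := tup(cons(zero,one),tup(nil,7,7),tup(tup(nil,7,7),tup(nil,7,7),7)), Z := tup(nil,7,7).
Delete trivial equation nil =?= nil.
Decompose cons/2: R =?= tup(tup(cons(zero,one),tup(nil,7,7),tup(tup(nil,7,7),tup(nil,7,7),7)),one,tup(nil,7,7)),  7 =?= 7.
Bind R := tup(tup(cons(zero,one),tup(nil,7,7),tup(tup(nil,7,7),tup(nil,7,7),7)),one,tup(nil,7,7)); no other remaining equation mentions R.
Delete trivial equation 7 =?= 7.
MGU = { X := tup(cons(zero,one),tup(nil,7,7),tup(tup(nil,7,7),tup(nil,7,7),7)), Z := tup(nil,7,7), Y := tup(nil,7,7), R := tup(tup(cons(zero,one),tup(nil,7,7),tup(tup(nil,7,7),tup(nil,7,7),7)),one,tup(nil,7,7)) }, so X := tup(cons(zero,one),tup(nil,7,7),tup(tup(nil,7,7),tup(nil,7,7),7)).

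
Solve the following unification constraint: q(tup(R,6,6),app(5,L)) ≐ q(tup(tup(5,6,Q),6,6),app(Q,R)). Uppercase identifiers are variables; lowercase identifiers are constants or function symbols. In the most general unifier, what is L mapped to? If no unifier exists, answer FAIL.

tup(5,6,5)

Decompose q/2: tup(R,6,6) ≐ tup(tup(5,6,Q),6,6),  app(5,L) ≐ app(Q,R).
Decompose tup/3: R ≐ tup(5,6,Q),  6 ≐ 6,  6 ≐ 6.
Bind R := tup(5,6,Q); substituting into the one remaining equation that mentions R gives: app(5,L) ≐ app(Q,tup(5,6,Q)).
Delete trivial equation 6 ≐ 6.
Delete trivial equation 6 ≐ 6.
Decompose app/2: 5 ≐ Q,  L ≐ tup(5,6,Q).
Bind Q := 5; substituting into the remaining equation gives: L ≐ tup(5,6,5). Substituting into the earlier binding gives R := tup(5,6,5).
Bind L := tup(5,6,5).
MGU = { R -> tup(5,6,5), Q -> 5, L -> tup(5,6,5) }, so L -> tup(5,6,5).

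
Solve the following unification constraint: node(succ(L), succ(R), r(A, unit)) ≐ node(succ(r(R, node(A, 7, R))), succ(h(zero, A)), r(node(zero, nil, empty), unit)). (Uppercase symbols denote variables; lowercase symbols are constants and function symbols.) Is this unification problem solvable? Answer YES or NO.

Decompose node/3: succ(L) ≐ succ(r(R, node(A, 7, R))),  succ(R) ≐ succ(h(zero, A)),  r(A, unit) ≐ r(node(zero, nil, empty), unit).
Decompose succ/1: L ≐ r(R, node(A, 7, R)).
Bind L := r(R, node(A, 7, R)); no other remaining equation mentions L.
Decompose succ/1: R ≐ h(zero, A).
Bind R := h(zero, A); no other remaining equation mentions R. Substituting into the earlier binding gives L := r(h(zero, A), node(A, 7, h(zero, A))).
Decompose r/2: A ≐ node(zero, nil, empty),  unit ≐ unit.
Bind A := node(zero, nil, empty); no other remaining equation mentions A. Substituting into the earlier bindings gives L := r(h(zero, node(zero, nil, empty)), node(node(zero, nil, empty), 7, h(zero, node(zero, nil, empty)))), R := h(zero, node(zero, nil, empty)).
Delete trivial equation unit ≐ unit.
No equations remain and no clash or occurs-check failure arose, so a unifier exists.

YES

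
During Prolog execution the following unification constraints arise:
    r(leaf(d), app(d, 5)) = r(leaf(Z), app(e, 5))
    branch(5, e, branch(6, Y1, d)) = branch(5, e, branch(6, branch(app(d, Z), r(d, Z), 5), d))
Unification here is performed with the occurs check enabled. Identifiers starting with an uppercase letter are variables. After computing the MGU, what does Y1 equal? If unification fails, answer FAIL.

Decompose r/2: leaf(d) = leaf(Z),  app(d, 5) = app(e, 5).
Decompose leaf/1: d = Z.
Bind Z := d; substituting into the one remaining equation that mentions Z gives: branch(5, e, branch(6, Y1, d)) = branch(5, e, branch(6, branch(app(d, d), r(d, d), 5), d)).
Decompose app/2: d = e,  5 = 5.
Clash: constants d and e differ; no unifier exists.

FAIL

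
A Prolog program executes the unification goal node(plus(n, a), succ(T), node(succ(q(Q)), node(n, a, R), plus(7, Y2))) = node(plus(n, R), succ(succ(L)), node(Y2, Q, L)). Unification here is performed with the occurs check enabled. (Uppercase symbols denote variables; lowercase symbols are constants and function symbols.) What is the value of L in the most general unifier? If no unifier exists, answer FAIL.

Decompose node/3: plus(n, a) = plus(n, R),  succ(T) = succ(succ(L)),  node(succ(q(Q)), node(n, a, R), plus(7, Y2)) = node(Y2, Q, L).
Decompose plus/2: n = n,  a = R.
Delete trivial equation n = n.
Bind R := a; substituting into the one remaining equation that mentions R gives: node(succ(q(Q)), node(n, a, a), plus(7, Y2)) = node(Y2, Q, L).
Decompose succ/1: T = succ(L).
Bind T := succ(L); no other remaining equation mentions T.
Decompose node/3: succ(q(Q)) = Y2,  node(n, a, a) = Q,  plus(7, Y2) = L.
Bind Y2 := succ(q(Q)); substituting into the one remaining equation that mentions Y2 gives: plus(7, succ(q(Q))) = L.
Bind Q := node(n, a, a); substituting into the remaining equation gives: plus(7, succ(q(node(n, a, a)))) = L. Substituting into the earlier binding gives Y2 := succ(q(node(n, a, a))).
Bind L := plus(7, succ(q(node(n, a, a)))). Substituting into the earlier binding gives T := succ(plus(7, succ(q(node(n, a, a))))).
MGU = { R ↦ a, T ↦ succ(plus(7, succ(q(node(n, a, a))))), Y2 ↦ succ(q(node(n, a, a))), Q ↦ node(n, a, a), L ↦ plus(7, succ(q(node(n, a, a)))) }, so L ↦ plus(7, succ(q(node(n, a, a)))).

plus(7, succ(q(node(n, a, a))))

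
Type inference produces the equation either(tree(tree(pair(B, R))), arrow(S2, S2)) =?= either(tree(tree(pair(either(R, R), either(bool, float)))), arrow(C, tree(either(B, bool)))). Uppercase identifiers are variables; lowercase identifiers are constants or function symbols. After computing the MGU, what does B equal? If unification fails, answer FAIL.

either(either(bool, float), either(bool, float))

Decompose either/2: tree(tree(pair(B, R))) =?= tree(tree(pair(either(R, R), either(bool, float)))),  arrow(S2, S2) =?= arrow(C, tree(either(B, bool))).
Decompose tree/1: tree(pair(B, R)) =?= tree(pair(either(R, R), either(bool, float))).
Decompose tree/1: pair(B, R) =?= pair(either(R, R), either(bool, float)).
Decompose pair/2: B =?= either(R, R),  R =?= either(bool, float).
Bind B := either(R, R); substituting into the one remaining equation that mentions B gives: arrow(S2, S2) =?= arrow(C, tree(either(either(R, R), bool))).
Bind R := either(bool, float); substituting into the remaining equation gives: arrow(S2, S2) =?= arrow(C, tree(either(either(either(bool, float), either(bool, float)), bool))). Substituting into the earlier binding gives B := either(either(bool, float), either(bool, float)).
Decompose arrow/2: S2 =?= C,  S2 =?= tree(either(either(either(bool, float), either(bool, float)), bool)).
Bind S2 := C; substituting into the remaining equation gives: C =?= tree(either(either(either(bool, float), either(bool, float)), bool)).
Bind C := tree(either(either(either(bool, float), either(bool, float)), bool)). Substituting into the earlier binding gives S2 := tree(either(either(either(bool, float), either(bool, float)), bool)).
MGU = { B -> either(either(bool, float), either(bool, float)), R -> either(bool, float), S2 -> tree(either(either(either(bool, float), either(bool, float)), bool)), C -> tree(either(either(either(bool, float), either(bool, float)), bool)) }, so B -> either(either(bool, float), either(bool, float)).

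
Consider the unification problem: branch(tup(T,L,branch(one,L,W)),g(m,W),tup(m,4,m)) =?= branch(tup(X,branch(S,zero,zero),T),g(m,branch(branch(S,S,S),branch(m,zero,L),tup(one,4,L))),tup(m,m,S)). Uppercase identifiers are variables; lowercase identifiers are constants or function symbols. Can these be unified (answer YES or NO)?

NO

Decompose branch/3: tup(T,L,branch(one,L,W)) =?= tup(X,branch(S,zero,zero),T),  g(m,W) =?= g(m,branch(branch(S,S,S),branch(m,zero,L),tup(one,4,L))),  tup(m,4,m) =?= tup(m,m,S).
Decompose tup/3: T =?= X,  L =?= branch(S,zero,zero),  branch(one,L,W) =?= T.
Bind T := X; substituting into the one remaining equation that mentions T gives: branch(one,L,W) =?= X.
Bind L := branch(S,zero,zero); substituting into the 2 remaining equations that mention L gives: branch(one,branch(S,zero,zero),W) =?= X,  g(m,W) =?= g(m,branch(branch(S,S,S),branch(m,zero,branch(S,zero,zero)),tup(one,4,branch(S,zero,zero)))).
Bind X := branch(one,branch(S,zero,zero),W); no other remaining equation mentions X. Substituting into the earlier binding gives T := branch(one,branch(S,zero,zero),W).
Decompose g/2: m =?= m,  W =?= branch(branch(S,S,S),branch(m,zero,branch(S,zero,zero)),tup(one,4,branch(S,zero,zero))).
Delete trivial equation m =?= m.
Bind W := branch(branch(S,S,S),branch(m,zero,branch(S,zero,zero)),tup(one,4,branch(S,zero,zero))); no other remaining equation mentions W. Substituting into the earlier bindings gives T := branch(one,branch(S,zero,zero),branch(branch(S,S,S),branch(m,zero,branch(S,zero,zero)),tup(one,4,branch(S,zero,zero)))), X := branch(one,branch(S,zero,zero),branch(branch(S,S,S),branch(m,zero,branch(S,zero,zero)),tup(one,4,branch(S,zero,zero)))).
Decompose tup/3: m =?= m,  4 =?= m,  m =?= S.
Delete trivial equation m =?= m.
Clash: constants 4 and m differ; no unifier exists.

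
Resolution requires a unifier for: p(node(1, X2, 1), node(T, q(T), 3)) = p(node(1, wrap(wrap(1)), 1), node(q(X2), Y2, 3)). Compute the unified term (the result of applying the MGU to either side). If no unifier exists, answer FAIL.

Decompose p/2: node(1, X2, 1) = node(1, wrap(wrap(1)), 1),  node(T, q(T), 3) = node(q(X2), Y2, 3).
Decompose node/3: 1 = 1,  X2 = wrap(wrap(1)),  1 = 1.
Delete trivial equation 1 = 1.
Bind X2 := wrap(wrap(1)); substituting into the one remaining equation that mentions X2 gives: node(T, q(T), 3) = node(q(wrap(wrap(1))), Y2, 3).
Delete trivial equation 1 = 1.
Decompose node/3: T = q(wrap(wrap(1))),  q(T) = Y2,  3 = 3.
Bind T := q(wrap(wrap(1))); substituting into the one remaining equation that mentions T gives: q(q(wrap(wrap(1)))) = Y2.
Bind Y2 := q(q(wrap(wrap(1)))); no other remaining equation mentions Y2.
Delete trivial equation 3 = 3.
Applying the MGU to either side gives p(node(1, wrap(wrap(1)), 1), node(q(wrap(wrap(1))), q(q(wrap(wrap(1)))), 3)).

p(node(1, wrap(wrap(1)), 1), node(q(wrap(wrap(1))), q(q(wrap(wrap(1)))), 3))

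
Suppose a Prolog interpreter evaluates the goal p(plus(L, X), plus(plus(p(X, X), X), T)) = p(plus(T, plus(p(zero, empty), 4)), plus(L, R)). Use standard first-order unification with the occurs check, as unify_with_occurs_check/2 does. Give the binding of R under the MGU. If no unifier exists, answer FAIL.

Decompose p/2: plus(L, X) = plus(T, plus(p(zero, empty), 4)),  plus(plus(p(X, X), X), T) = plus(L, R).
Decompose plus/2: L = T,  X = plus(p(zero, empty), 4).
Bind L := T; substituting into the one remaining equation that mentions L gives: plus(plus(p(X, X), X), T) = plus(T, R).
Bind X := plus(p(zero, empty), 4); substituting into the remaining equation gives: plus(plus(p(plus(p(zero, empty), 4), plus(p(zero, empty), 4)), plus(p(zero, empty), 4)), T) = plus(T, R).
Decompose plus/2: plus(p(plus(p(zero, empty), 4), plus(p(zero, empty), 4)), plus(p(zero, empty), 4)) = T,  T = R.
Bind T := plus(p(plus(p(zero, empty), 4), plus(p(zero, empty), 4)), plus(p(zero, empty), 4)); substituting into the remaining equation gives: plus(p(plus(p(zero, empty), 4), plus(p(zero, empty), 4)), plus(p(zero, empty), 4)) = R. Substituting into the earlier binding gives L := plus(p(plus(p(zero, empty), 4), plus(p(zero, empty), 4)), plus(p(zero, empty), 4)).
Bind R := plus(p(plus(p(zero, empty), 4), plus(p(zero, empty), 4)), plus(p(zero, empty), 4)).
MGU = { L -> plus(p(plus(p(zero, empty), 4), plus(p(zero, empty), 4)), plus(p(zero, empty), 4)), X -> plus(p(zero, empty), 4), T -> plus(p(plus(p(zero, empty), 4), plus(p(zero, empty), 4)), plus(p(zero, empty), 4)), R -> plus(p(plus(p(zero, empty), 4), plus(p(zero, empty), 4)), plus(p(zero, empty), 4)) }, so R -> plus(p(plus(p(zero, empty), 4), plus(p(zero, empty), 4)), plus(p(zero, empty), 4)).

plus(p(plus(p(zero, empty), 4), plus(p(zero, empty), 4)), plus(p(zero, empty), 4))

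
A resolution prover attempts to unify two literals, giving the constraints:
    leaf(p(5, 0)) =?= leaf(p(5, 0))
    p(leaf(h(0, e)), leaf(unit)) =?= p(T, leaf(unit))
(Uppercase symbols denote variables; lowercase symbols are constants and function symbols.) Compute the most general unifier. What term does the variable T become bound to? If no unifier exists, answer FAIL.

Delete trivial equation leaf(p(5, 0)) =?= leaf(p(5, 0)).
Decompose p/2: leaf(h(0, e)) =?= T,  leaf(unit) =?= leaf(unit).
Bind T := leaf(h(0, e)); no other remaining equation mentions T.
Delete trivial equation leaf(unit) =?= leaf(unit).
MGU = { T := leaf(h(0, e)) }, so T := leaf(h(0, e)).

leaf(h(0, e))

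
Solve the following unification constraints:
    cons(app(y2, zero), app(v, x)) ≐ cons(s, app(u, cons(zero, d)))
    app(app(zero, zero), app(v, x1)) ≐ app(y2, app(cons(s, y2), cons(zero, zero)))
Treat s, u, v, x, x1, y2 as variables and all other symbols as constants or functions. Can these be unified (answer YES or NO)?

Decompose cons/2: app(y2, zero) ≐ s,  app(v, x) ≐ app(u, cons(zero, d)).
Bind s := app(y2, zero); substituting into the one remaining equation that mentions s gives: app(app(zero, zero), app(v, x1)) ≐ app(y2, app(cons(app(y2, zero), y2), cons(zero, zero))).
Decompose app/2: v ≐ u,  x ≐ cons(zero, d).
Bind v := u; substituting into the one remaining equation that mentions v gives: app(app(zero, zero), app(u, x1)) ≐ app(y2, app(cons(app(y2, zero), y2), cons(zero, zero))).
Bind x := cons(zero, d); no other remaining equation mentions x.
Decompose app/2: app(zero, zero) ≐ y2,  app(u, x1) ≐ app(cons(app(y2, zero), y2), cons(zero, zero)).
Bind y2 := app(zero, zero); substituting into the remaining equation gives: app(u, x1) ≐ app(cons(app(app(zero, zero), zero), app(zero, zero)), cons(zero, zero)). Substituting into the earlier binding gives s := app(app(zero, zero), zero).
Decompose app/2: u ≐ cons(app(app(zero, zero), zero), app(zero, zero)),  x1 ≐ cons(zero, zero).
Bind u := cons(app(app(zero, zero), zero), app(zero, zero)); no other remaining equation mentions u. Substituting into the earlier binding gives v := cons(app(app(zero, zero), zero), app(zero, zero)).
Bind x1 := cons(zero, zero).
No equations remain and no clash or occurs-check failure arose, so a unifier exists.

YES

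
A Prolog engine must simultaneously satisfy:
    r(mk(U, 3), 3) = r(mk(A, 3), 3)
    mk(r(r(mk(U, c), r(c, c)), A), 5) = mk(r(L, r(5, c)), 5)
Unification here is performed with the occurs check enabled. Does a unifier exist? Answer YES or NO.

Decompose r/2: mk(U, 3) = mk(A, 3),  3 = 3.
Decompose mk/2: U = A,  3 = 3.
Bind U := A; substituting into the one remaining equation that mentions U gives: mk(r(r(mk(A, c), r(c, c)), A), 5) = mk(r(L, r(5, c)), 5).
Delete trivial equation 3 = 3.
Delete trivial equation 3 = 3.
Decompose mk/2: r(r(mk(A, c), r(c, c)), A) = r(L, r(5, c)),  5 = 5.
Decompose r/2: r(mk(A, c), r(c, c)) = L,  A = r(5, c).
Bind L := r(mk(A, c), r(c, c)); no other remaining equation mentions L.
Bind A := r(5, c); no other remaining equation mentions A. Substituting into the earlier bindings gives U := r(5, c), L := r(mk(r(5, c), c), r(c, c)).
Delete trivial equation 5 = 5.
No equations remain and no clash or occurs-check failure arose, so a unifier exists.

YES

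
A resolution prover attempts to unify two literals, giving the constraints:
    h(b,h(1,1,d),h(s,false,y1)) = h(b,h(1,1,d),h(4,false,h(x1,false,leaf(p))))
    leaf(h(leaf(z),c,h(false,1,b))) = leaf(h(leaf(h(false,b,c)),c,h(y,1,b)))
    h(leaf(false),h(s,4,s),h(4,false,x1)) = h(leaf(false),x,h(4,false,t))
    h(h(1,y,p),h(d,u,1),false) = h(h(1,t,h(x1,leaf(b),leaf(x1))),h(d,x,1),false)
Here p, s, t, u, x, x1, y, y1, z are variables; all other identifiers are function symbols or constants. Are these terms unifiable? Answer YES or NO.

Decompose h/3: b = b,  h(1,1,d) = h(1,1,d),  h(s,false,y1) = h(4,false,h(x1,false,leaf(p))).
Delete trivial equation b = b.
Delete trivial equation h(1,1,d) = h(1,1,d).
Decompose h/3: s = 4,  false = false,  y1 = h(x1,false,leaf(p)).
Bind s := 4; substituting into the one remaining equation that mentions s gives: h(leaf(false),h(4,4,4),h(4,false,x1)) = h(leaf(false),x,h(4,false,t)).
Delete trivial equation false = false.
Bind y1 := h(x1,false,leaf(p)); no other remaining equation mentions y1.
Decompose leaf/1: h(leaf(z),c,h(false,1,b)) = h(leaf(h(false,b,c)),c,h(y,1,b)).
Decompose h/3: leaf(z) = leaf(h(false,b,c)),  c = c,  h(false,1,b) = h(y,1,b).
Decompose leaf/1: z = h(false,b,c).
Bind z := h(false,b,c); no other remaining equation mentions z.
Delete trivial equation c = c.
Decompose h/3: false = y,  1 = 1,  b = b.
Bind y := false; substituting into the one remaining equation that mentions y gives: h(h(1,false,p),h(d,u,1),false) = h(h(1,t,h(x1,leaf(b),leaf(x1))),h(d,x,1),false).
Delete trivial equation 1 = 1.
Delete trivial equation b = b.
Decompose h/3: leaf(false) = leaf(false),  h(4,4,4) = x,  h(4,false,x1) = h(4,false,t).
Delete trivial equation leaf(false) = leaf(false).
Bind x := h(4,4,4); substituting into the one remaining equation that mentions x gives: h(h(1,false,p),h(d,u,1),false) = h(h(1,t,h(x1,leaf(b),leaf(x1))),h(d,h(4,4,4),1),false).
Decompose h/3: 4 = 4,  false = false,  x1 = t.
Delete trivial equation 4 = 4.
Delete trivial equation false = false.
Bind x1 := t; substituting into the remaining equation gives: h(h(1,false,p),h(d,u,1),false) = h(h(1,t,h(t,leaf(b),leaf(t))),h(d,h(4,4,4),1),false). Substituting into the earlier binding gives y1 := h(t,false,leaf(p)).
Decompose h/3: h(1,false,p) = h(1,t,h(t,leaf(b),leaf(t))),  h(d,u,1) = h(d,h(4,4,4),1),  false = false.
Decompose h/3: 1 = 1,  false = t,  p = h(t,leaf(b),leaf(t)).
Delete trivial equation 1 = 1.
Bind t := false; substituting into the one remaining equation that mentions t gives: p = h(false,leaf(b),leaf(false)). Substituting into the earlier bindings gives y1 := h(false,false,leaf(p)), x1 := false.
Bind p := h(false,leaf(b),leaf(false)); no other remaining equation mentions p. Substituting into the earlier binding gives y1 := h(false,false,leaf(h(false,leaf(b),leaf(false)))).
Decompose h/3: d = d,  u = h(4,4,4),  1 = 1.
Delete trivial equation d = d.
Bind u := h(4,4,4); no other remaining equation mentions u.
Delete trivial equation 1 = 1.
Delete trivial equation false = false.
No equations remain and no clash or occurs-check failure arose, so a unifier exists.

YES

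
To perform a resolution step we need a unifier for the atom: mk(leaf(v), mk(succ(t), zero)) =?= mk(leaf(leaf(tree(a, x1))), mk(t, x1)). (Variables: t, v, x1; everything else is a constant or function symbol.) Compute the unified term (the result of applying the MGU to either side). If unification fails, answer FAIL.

FAIL

Decompose mk/2: leaf(v) =?= leaf(leaf(tree(a, x1))),  mk(succ(t), zero) =?= mk(t, x1).
Decompose leaf/1: v =?= leaf(tree(a, x1)).
Bind v := leaf(tree(a, x1)); no other remaining equation mentions v.
Decompose mk/2: succ(t) =?= t,  zero =?= x1.
Occurs check fails: t occurs in succ(t); the equation t =?= succ(t) has no finite solution.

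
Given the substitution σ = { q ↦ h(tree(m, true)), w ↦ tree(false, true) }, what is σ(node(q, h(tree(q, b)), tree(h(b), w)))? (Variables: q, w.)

Replace each occurrence of q with h(tree(m, true)).
Replace each occurrence of w with tree(false, true).
Result: node(h(tree(m, true)), h(tree(h(tree(m, true)), b)), tree(h(b), tree(false, true))).

node(h(tree(m, true)), h(tree(h(tree(m, true)), b)), tree(h(b), tree(false, true)))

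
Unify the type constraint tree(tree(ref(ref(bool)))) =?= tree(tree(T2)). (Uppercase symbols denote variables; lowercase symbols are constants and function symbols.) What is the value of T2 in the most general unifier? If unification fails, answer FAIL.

Decompose tree/1: tree(ref(ref(bool))) =?= tree(T2).
Decompose tree/1: ref(ref(bool)) =?= T2.
Bind T2 := ref(ref(bool)).
MGU = { T2 -> ref(ref(bool)) }, so T2 -> ref(ref(bool)).

ref(ref(bool))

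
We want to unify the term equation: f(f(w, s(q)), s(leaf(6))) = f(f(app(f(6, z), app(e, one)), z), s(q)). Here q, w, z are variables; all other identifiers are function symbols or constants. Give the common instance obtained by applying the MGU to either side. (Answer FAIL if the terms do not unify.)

f(f(app(f(6, s(leaf(6))), app(e, one)), s(leaf(6))), s(leaf(6)))

Decompose f/2: f(w, s(q)) = f(app(f(6, z), app(e, one)), z),  s(leaf(6)) = s(q).
Decompose f/2: w = app(f(6, z), app(e, one)),  s(q) = z.
Bind w := app(f(6, z), app(e, one)); no other remaining equation mentions w.
Bind z := s(q); no other remaining equation mentions z. Substituting into the earlier binding gives w := app(f(6, s(q)), app(e, one)).
Decompose s/1: leaf(6) = q.
Bind q := leaf(6). Substituting into the earlier bindings gives w := app(f(6, s(leaf(6))), app(e, one)), z := s(leaf(6)).
Applying the MGU to either side gives f(f(app(f(6, s(leaf(6))), app(e, one)), s(leaf(6))), s(leaf(6))).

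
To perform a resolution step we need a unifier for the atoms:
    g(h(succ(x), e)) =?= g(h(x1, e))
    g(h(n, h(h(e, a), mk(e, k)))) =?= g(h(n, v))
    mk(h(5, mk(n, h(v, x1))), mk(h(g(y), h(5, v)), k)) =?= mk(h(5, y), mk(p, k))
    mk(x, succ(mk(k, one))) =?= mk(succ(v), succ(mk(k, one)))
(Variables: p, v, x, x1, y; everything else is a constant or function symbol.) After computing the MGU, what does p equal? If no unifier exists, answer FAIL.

h(g(mk(n, h(h(h(e, a), mk(e, k)), succ(succ(h(h(e, a), mk(e, k))))))), h(5, h(h(e, a), mk(e, k))))

Decompose g/1: h(succ(x), e) =?= h(x1, e).
Decompose h/2: succ(x) =?= x1,  e =?= e.
Bind x1 := succ(x); substituting into the one remaining equation that mentions x1 gives: mk(h(5, mk(n, h(v, succ(x)))), mk(h(g(y), h(5, v)), k)) =?= mk(h(5, y), mk(p, k)).
Delete trivial equation e =?= e.
Decompose g/1: h(n, h(h(e, a), mk(e, k))) =?= h(n, v).
Decompose h/2: n =?= n,  h(h(e, a), mk(e, k)) =?= v.
Delete trivial equation n =?= n.
Bind v := h(h(e, a), mk(e, k)); substituting into the remaining equations gives: mk(h(5, mk(n, h(h(h(e, a), mk(e, k)), succ(x)))), mk(h(g(y), h(5, h(h(e, a), mk(e, k)))), k)) =?= mk(h(5, y), mk(p, k)),  mk(x, succ(mk(k, one))) =?= mk(succ(h(h(e, a), mk(e, k))), succ(mk(k, one))).
Decompose mk/2: h(5, mk(n, h(h(h(e, a), mk(e, k)), succ(x)))) =?= h(5, y),  mk(h(g(y), h(5, h(h(e, a), mk(e, k)))), k) =?= mk(p, k).
Decompose h/2: 5 =?= 5,  mk(n, h(h(h(e, a), mk(e, k)), succ(x))) =?= y.
Delete trivial equation 5 =?= 5.
Bind y := mk(n, h(h(h(e, a), mk(e, k)), succ(x))); substituting into the one remaining equation that mentions y gives: mk(h(g(mk(n, h(h(h(e, a), mk(e, k)), succ(x)))), h(5, h(h(e, a), mk(e, k)))), k) =?= mk(p, k).
Decompose mk/2: h(g(mk(n, h(h(h(e, a), mk(e, k)), succ(x)))), h(5, h(h(e, a), mk(e, k)))) =?= p,  k =?= k.
Bind p := h(g(mk(n, h(h(h(e, a), mk(e, k)), succ(x)))), h(5, h(h(e, a), mk(e, k)))); no other remaining equation mentions p.
Delete trivial equation k =?= k.
Decompose mk/2: x =?= succ(h(h(e, a), mk(e, k))),  succ(mk(k, one)) =?= succ(mk(k, one)).
Bind x := succ(h(h(e, a), mk(e, k))); no other remaining equation mentions x. Substituting into the earlier bindings gives x1 := succ(succ(h(h(e, a), mk(e, k)))), y := mk(n, h(h(h(e, a), mk(e, k)), succ(succ(h(h(e, a), mk(e, k)))))), p := h(g(mk(n, h(h(h(e, a), mk(e, k)), succ(succ(h(h(e, a), mk(e, k))))))), h(5, h(h(e, a), mk(e, k)))).
Delete trivial equation succ(mk(k, one)) =?= succ(mk(k, one)).
MGU = { x1 ↦ succ(succ(h(h(e, a), mk(e, k)))), v ↦ h(h(e, a), mk(e, k)), y ↦ mk(n, h(h(h(e, a), mk(e, k)), succ(succ(h(h(e, a), mk(e, k)))))), p ↦ h(g(mk(n, h(h(h(e, a), mk(e, k)), succ(succ(h(h(e, a), mk(e, k))))))), h(5, h(h(e, a), mk(e, k)))), x ↦ succ(h(h(e, a), mk(e, k))) }, so p ↦ h(g(mk(n, h(h(h(e, a), mk(e, k)), succ(succ(h(h(e, a), mk(e, k))))))), h(5, h(h(e, a), mk(e, k)))).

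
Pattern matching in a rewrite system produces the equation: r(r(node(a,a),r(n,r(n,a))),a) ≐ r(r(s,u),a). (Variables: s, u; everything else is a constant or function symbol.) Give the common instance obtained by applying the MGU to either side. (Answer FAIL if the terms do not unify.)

Decompose r/2: r(node(a,a),r(n,r(n,a))) ≐ r(s,u),  a ≐ a.
Decompose r/2: node(a,a) ≐ s,  r(n,r(n,a)) ≐ u.
Bind s := node(a,a); no other remaining equation mentions s.
Bind u := r(n,r(n,a)); no other remaining equation mentions u.
Delete trivial equation a ≐ a.
Applying the MGU to either side gives r(r(node(a,a),r(n,r(n,a))),a).

r(r(node(a,a),r(n,r(n,a))),a)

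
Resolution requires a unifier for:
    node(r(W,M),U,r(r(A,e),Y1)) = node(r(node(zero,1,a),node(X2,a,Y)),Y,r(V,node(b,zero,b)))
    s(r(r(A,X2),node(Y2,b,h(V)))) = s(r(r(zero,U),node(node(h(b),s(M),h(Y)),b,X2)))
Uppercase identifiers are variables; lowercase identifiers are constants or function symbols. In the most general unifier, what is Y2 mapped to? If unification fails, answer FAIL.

Decompose node/3: r(W,M) = r(node(zero,1,a),node(X2,a,Y)),  U = Y,  r(r(A,e),Y1) = r(V,node(b,zero,b)).
Decompose r/2: W = node(zero,1,a),  M = node(X2,a,Y).
Bind W := node(zero,1,a); no other remaining equation mentions W.
Bind M := node(X2,a,Y); substituting into the one remaining equation that mentions M gives: s(r(r(A,X2),node(Y2,b,h(V)))) = s(r(r(zero,U),node(node(h(b),s(node(X2,a,Y)),h(Y)),b,X2))).
Bind U := Y; substituting into the one remaining equation that mentions U gives: s(r(r(A,X2),node(Y2,b,h(V)))) = s(r(r(zero,Y),node(node(h(b),s(node(X2,a,Y)),h(Y)),b,X2))).
Decompose r/2: r(A,e) = V,  Y1 = node(b,zero,b).
Bind V := r(A,e); substituting into the one remaining equation that mentions V gives: s(r(r(A,X2),node(Y2,b,h(r(A,e))))) = s(r(r(zero,Y),node(node(h(b),s(node(X2,a,Y)),h(Y)),b,X2))).
Bind Y1 := node(b,zero,b); no other remaining equation mentions Y1.
Decompose s/1: r(r(A,X2),node(Y2,b,h(r(A,e)))) = r(r(zero,Y),node(node(h(b),s(node(X2,a,Y)),h(Y)),b,X2)).
Decompose r/2: r(A,X2) = r(zero,Y),  node(Y2,b,h(r(A,e))) = node(node(h(b),s(node(X2,a,Y)),h(Y)),b,X2).
Decompose r/2: A = zero,  X2 = Y.
Bind A := zero; substituting into the one remaining equation that mentions A gives: node(Y2,b,h(r(zero,e))) = node(node(h(b),s(node(X2,a,Y)),h(Y)),b,X2). Substituting into the earlier binding gives V := r(zero,e).
Bind X2 := Y; substituting into the remaining equation gives: node(Y2,b,h(r(zero,e))) = node(node(h(b),s(node(Y,a,Y)),h(Y)),b,Y). Substituting into the earlier binding gives M := node(Y,a,Y).
Decompose node/3: Y2 = node(h(b),s(node(Y,a,Y)),h(Y)),  b = b,  h(r(zero,e)) = Y.
Bind Y2 := node(h(b),s(node(Y,a,Y)),h(Y)); no other remaining equation mentions Y2.
Delete trivial equation b = b.
Bind Y := h(r(zero,e)). Substituting into the earlier bindings gives M := node(h(r(zero,e)),a,h(r(zero,e))), U := h(r(zero,e)), X2 := h(r(zero,e)), Y2 := node(h(b),s(node(h(r(zero,e)),a,h(r(zero,e)))),h(h(r(zero,e)))).
MGU = { W -> node(zero,1,a), M -> node(h(r(zero,e)),a,h(r(zero,e))), U -> h(r(zero,e)), V -> r(zero,e), Y1 -> node(b,zero,b), A -> zero, X2 -> h(r(zero,e)), Y2 -> node(h(b),s(node(h(r(zero,e)),a,h(r(zero,e)))),h(h(r(zero,e)))), Y -> h(r(zero,e)) }, so Y2 -> node(h(b),s(node(h(r(zero,e)),a,h(r(zero,e)))),h(h(r(zero,e)))).

node(h(b),s(node(h(r(zero,e)),a,h(r(zero,e)))),h(h(r(zero,e))))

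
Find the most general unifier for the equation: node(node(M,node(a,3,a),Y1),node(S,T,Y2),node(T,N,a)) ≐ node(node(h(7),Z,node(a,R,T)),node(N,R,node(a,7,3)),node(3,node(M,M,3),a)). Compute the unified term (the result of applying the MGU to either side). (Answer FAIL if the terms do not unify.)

node(node(h(7),node(a,3,a),node(a,3,3)),node(node(h(7),h(7),3),3,node(a,7,3)),node(3,node(h(7),h(7),3),a))

Decompose node/3: node(M,node(a,3,a),Y1) ≐ node(h(7),Z,node(a,R,T)),  node(S,T,Y2) ≐ node(N,R,node(a,7,3)),  node(T,N,a) ≐ node(3,node(M,M,3),a).
Decompose node/3: M ≐ h(7),  node(a,3,a) ≐ Z,  Y1 ≐ node(a,R,T).
Bind M := h(7); substituting into the one remaining equation that mentions M gives: node(T,N,a) ≐ node(3,node(h(7),h(7),3),a).
Bind Z := node(a,3,a); no other remaining equation mentions Z.
Bind Y1 := node(a,R,T); no other remaining equation mentions Y1.
Decompose node/3: S ≐ N,  T ≐ R,  Y2 ≐ node(a,7,3).
Bind S := N; no other remaining equation mentions S.
Bind T := R; substituting into the one remaining equation that mentions T gives: node(R,N,a) ≐ node(3,node(h(7),h(7),3),a). Substituting into the earlier binding gives Y1 := node(a,R,R).
Bind Y2 := node(a,7,3); no other remaining equation mentions Y2.
Decompose node/3: R ≐ 3,  N ≐ node(h(7),h(7),3),  a ≐ a.
Bind R := 3; no other remaining equation mentions R. Substituting into the earlier bindings gives Y1 := node(a,3,3), T := 3.
Bind N := node(h(7),h(7),3); no other remaining equation mentions N. Substituting into the earlier binding gives S := node(h(7),h(7),3).
Delete trivial equation a ≐ a.
Applying the MGU to either side gives node(node(h(7),node(a,3,a),node(a,3,3)),node(node(h(7),h(7),3),3,node(a,7,3)),node(3,node(h(7),h(7),3),a)).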